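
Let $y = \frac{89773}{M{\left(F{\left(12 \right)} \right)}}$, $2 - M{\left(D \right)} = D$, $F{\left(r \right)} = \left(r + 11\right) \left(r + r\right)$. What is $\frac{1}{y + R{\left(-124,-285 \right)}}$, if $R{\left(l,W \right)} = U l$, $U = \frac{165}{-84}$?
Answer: $\frac{3850}{309339} \approx 0.012446$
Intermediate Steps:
$U = - \frac{55}{28}$ ($U = 165 \left(- \frac{1}{84}\right) = - \frac{55}{28} \approx -1.9643$)
$F{\left(r \right)} = 2 r \left(11 + r\right)$ ($F{\left(r \right)} = \left(11 + r\right) 2 r = 2 r \left(11 + r\right)$)
$M{\left(D \right)} = 2 - D$
$R{\left(l,W \right)} = - \frac{55 l}{28}$
$y = - \frac{89773}{550}$ ($y = \frac{89773}{2 - 2 \cdot 12 \left(11 + 12\right)} = \frac{89773}{2 - 2 \cdot 12 \cdot 23} = \frac{89773}{2 - 552} = \frac{89773}{-550} = 89773 \left(- \frac{1}{550}\right) = - \frac{89773}{550} \approx -163.22$)
$\frac{1}{y + R{\left(-124,-285 \right)}} = \frac{1}{- \frac{89773}{550} - - \frac{1705}{7}} = \frac{1}{- \frac{89773}{550} + \frac{1705}{7}} = \frac{1}{\frac{309339}{3850}} = \frac{3850}{309339}$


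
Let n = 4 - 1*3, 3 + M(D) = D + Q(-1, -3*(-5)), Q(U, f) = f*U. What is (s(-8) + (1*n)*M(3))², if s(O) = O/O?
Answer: 196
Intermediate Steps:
s(O) = 1
Q(U, f) = U*f
M(D) = -18 + D (M(D) = -3 + (D - (-3)*(-5)) = -3 + (D - 1*15) = -3 + (D - 15) = -3 + (-15 + D) = -18 + D)
n = 1 (n = 4 - 3 = 1)
(s(-8) + (1*n)*M(3))² = (1 + (1*1)*(-18 + 3))² = (1 + 1*(-15))² = (1 - 15)² = (-14)² = 196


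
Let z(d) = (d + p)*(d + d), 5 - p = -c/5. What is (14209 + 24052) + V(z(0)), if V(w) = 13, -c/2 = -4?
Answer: 38274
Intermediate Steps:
c = 8 (c = -2*(-4) = 8)
p = 33/5 (p = 5 - (-1*8)/5 = 5 - (-8)/5 = 5 - 1*(-8/5) = 5 + 8/5 = 33/5 ≈ 6.6000)
z(d) = 2*d*(33/5 + d) (z(d) = (d + 33/5)*(d + d) = (33/5 + d)*(2*d) = 2*d*(33/5 + d))
(14209 + 24052) + V(z(0)) = (14209 + 24052) + 13 = 38261 + 13 = 38274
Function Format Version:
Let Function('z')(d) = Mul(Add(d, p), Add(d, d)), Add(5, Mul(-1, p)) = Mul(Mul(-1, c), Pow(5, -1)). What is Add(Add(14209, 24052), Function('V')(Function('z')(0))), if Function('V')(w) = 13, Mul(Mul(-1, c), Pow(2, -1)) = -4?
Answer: 38274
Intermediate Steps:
c = 8 (c = Mul(-2, -4) = 8)
p = Rational(33, 5) (p = Add(5, Mul(-1, Mul(Mul(-1, 8), Pow(5, -1)))) = Add(5, Mul(-1, Mul(-8, Rational(1, 5)))) = Add(5, Mul(-1, Rational(-8, 5))) = Add(5, Rational(8, 5)) = Rational(33, 5) ≈ 6.6000)
Function('z')(d) = Mul(2, d, Add(Rational(33, 5), d)) (Function('z')(d) = Mul(Add(d, Rational(33, 5)), Add(d, d)) = Mul(Add(Rational(33, 5), d), Mul(2, d)) = Mul(2, d, Add(Rational(33, 5), d)))
Add(Add(14209, 24052), Function('V')(Function('z')(0))) = Add(Add(14209, 24052), 13) = Add(38261, 13) = 38274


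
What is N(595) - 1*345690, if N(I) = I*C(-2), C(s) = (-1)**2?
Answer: -345095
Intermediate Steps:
C(s) = 1
N(I) = I (N(I) = I*1 = I)
N(595) - 1*345690 = 595 - 1*345690 = 595 - 345690 = -345095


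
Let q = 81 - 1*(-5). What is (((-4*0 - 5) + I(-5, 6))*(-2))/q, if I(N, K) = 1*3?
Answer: 2/43 ≈ 0.046512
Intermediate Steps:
I(N, K) = 3
q = 86 (q = 81 + 5 = 86)
(((-4*0 - 5) + I(-5, 6))*(-2))/q = (((-4*0 - 5) + 3)*(-2))/86 = (((0 - 5) + 3)*(-2))*(1/86) = ((-5 + 3)*(-2))*(1/86) = -2*(-2)*(1/86) = 4*(1/86) = 2/43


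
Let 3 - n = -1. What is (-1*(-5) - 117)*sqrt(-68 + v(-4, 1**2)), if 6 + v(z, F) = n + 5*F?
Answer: -112*I*sqrt(65) ≈ -902.97*I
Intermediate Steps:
n = 4 (n = 3 - 1*(-1) = 3 + 1 = 4)
v(z, F) = -2 + 5*F (v(z, F) = -6 + (4 + 5*F) = -2 + 5*F)
(-1*(-5) - 117)*sqrt(-68 + v(-4, 1**2)) = (-1*(-5) - 117)*sqrt(-68 + (-2 + 5*1**2)) = (5 - 117)*sqrt(-68 + (-2 + 5*1)) = -112*sqrt(-68 + (-2 + 5)) = -112*sqrt(-68 + 3) = -112*I*sqrt(65)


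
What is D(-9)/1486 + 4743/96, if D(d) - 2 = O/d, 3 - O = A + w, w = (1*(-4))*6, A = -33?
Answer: 3523825/71328 ≈ 49.403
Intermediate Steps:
w = -24 (w = -4*6 = -24)
O = 60 (O = 3 - (-33 - 24) = 3 - 1*(-57) = 3 + 57 = 60)
D(d) = 2 + 60/d
D(-9)/1486 + 4743/96 = (2 + 60/(-9))/1486 + 4743/96 = (2 + 60*(-⅑))*(1/1486) + 4743*(1/96) = (2 - 20/3)*(1/1486) + 1581/32 = -14/3*1/1486 + 1581/32 = -7/2229 + 1581/32 = 3523825/71328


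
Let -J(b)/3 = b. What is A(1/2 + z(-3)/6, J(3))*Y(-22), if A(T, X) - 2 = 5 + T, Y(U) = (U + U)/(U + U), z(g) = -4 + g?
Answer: 19/3 ≈ 6.3333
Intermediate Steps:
J(b) = -3*b
Y(U) = 1 (Y(U) = (2*U)/((2*U)) = (2*U)*(1/(2*U)) = 1)
A(T, X) = 7 + T (A(T, X) = 2 + (5 + T) = 7 + T)
A(1/2 + z(-3)/6, J(3))*Y(-22) = (7 + (1/2 + (-4 - 3)/6))*1 = (7 + (1*(1/2) - 7*1/6))*1 = (7 + (1/2 - 7/6))*1 = (7 - 2/3)*1 = (19/3)*1 = 19/3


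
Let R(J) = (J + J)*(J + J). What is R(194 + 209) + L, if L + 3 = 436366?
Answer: 1085999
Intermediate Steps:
L = 436363 (L = -3 + 436366 = 436363)
R(J) = 4*J² (R(J) = (2*J)*(2*J) = 4*J²)
R(194 + 209) + L = 4*(194 + 209)² + 436363 = 4*403² + 436363 = 4*162409 + 436363 = 649636 + 436363 = 1085999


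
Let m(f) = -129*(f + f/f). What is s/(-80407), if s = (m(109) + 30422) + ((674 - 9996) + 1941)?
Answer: -8851/80407 ≈ -0.11008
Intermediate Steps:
m(f) = -129 - 129*f (m(f) = -129*(f + 1) = -129*(1 + f) = -129 - 129*f)
s = 8851 (s = ((-129 - 129*109) + 30422) + ((674 - 9996) + 1941) = ((-129 - 14061) + 30422) + (-9322 + 1941) = (-14190 + 30422) - 7381 = 16232 - 7381 = 8851)
s/(-80407) = 8851/(-80407) = 8851*(-1/80407) = -8851/80407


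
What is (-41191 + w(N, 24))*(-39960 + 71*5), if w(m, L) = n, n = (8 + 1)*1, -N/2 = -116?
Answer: 1631013110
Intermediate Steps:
N = 232 (N = -2*(-116) = 232)
n = 9 (n = 9*1 = 9)
w(m, L) = 9
(-41191 + w(N, 24))*(-39960 + 71*5) = (-41191 + 9)*(-39960 + 71*5) = -41182*(-39960 + 355) = -41182*(-39605) = 1631013110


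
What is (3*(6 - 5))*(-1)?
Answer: -3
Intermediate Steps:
(3*(6 - 5))*(-1) = (3*1)*(-1) = 3*(-1) = -3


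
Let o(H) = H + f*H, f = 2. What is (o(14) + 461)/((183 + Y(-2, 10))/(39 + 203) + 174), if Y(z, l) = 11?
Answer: 60863/21151 ≈ 2.8775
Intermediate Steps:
o(H) = 3*H (o(H) = H + 2*H = 3*H)
(o(14) + 461)/((183 + Y(-2, 10))/(39 + 203) + 174) = (3*14 + 461)/((183 + 11)/(39 + 203) + 174) = (42 + 461)/(194/242 + 174) = 503/(194*(1/242) + 174) = 503/(97/121 + 174) = 503/(21151/121) = 503*(121/21151) = 60863/21151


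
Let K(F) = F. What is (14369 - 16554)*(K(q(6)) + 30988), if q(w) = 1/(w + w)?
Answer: -812507545/12 ≈ -6.7709e+7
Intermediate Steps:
q(w) = 1/(2*w)
(14369 - 16554)*(K(q(6)) + 30988) = (14369 - 16554)*((1/2)/6 + 30988) = -2185*((1/2)*(1/6) + 30988) = -2185*(1/12 + 30988) = -2185*371857/12 = -812507545/12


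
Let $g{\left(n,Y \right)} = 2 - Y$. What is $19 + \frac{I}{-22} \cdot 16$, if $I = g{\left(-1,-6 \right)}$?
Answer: $\frac{145}{11} \approx 13.182$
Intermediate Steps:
$I = 8$ ($I = 2 - -6 = 2 + 6 = 8$)
$19 + \frac{I}{-22} \cdot 16 = 19 + \frac{8}{-22} \cdot 16 = 19 + 8 \left(- \frac{1}{22}\right) 16 = 19 - \frac{64}{11} = \frac{145}{11}$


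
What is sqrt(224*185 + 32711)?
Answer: 3*sqrt(8239) ≈ 272.31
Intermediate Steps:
sqrt(224*185 + 32711) = sqrt(41440 + 32711) = sqrt(74151) = 3*sqrt(8239)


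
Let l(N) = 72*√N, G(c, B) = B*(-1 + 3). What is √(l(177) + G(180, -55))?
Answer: √(-110 + 72*√177) ≈ 29.119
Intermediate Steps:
G(c, B) = 2*B (G(c, B) = B*2 = 2*B)
√(l(177) + G(180, -55)) = √(72*√177 + 2*(-55)) = √(72*√177 - 110) = √(-110 + 72*√177)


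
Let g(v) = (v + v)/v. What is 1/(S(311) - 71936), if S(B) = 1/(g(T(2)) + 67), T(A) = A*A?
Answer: -69/4963583 ≈ -1.3901e-5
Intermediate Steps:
T(A) = A²
g(v) = 2 (g(v) = (2*v)/v = 2)
S(B) = 1/69 (S(B) = 1/(2 + 67) = 1/69)
1/(S(311) - 71936) = 1/(1/69 - 71936) = 1/(-4963583/69) = -69/4963583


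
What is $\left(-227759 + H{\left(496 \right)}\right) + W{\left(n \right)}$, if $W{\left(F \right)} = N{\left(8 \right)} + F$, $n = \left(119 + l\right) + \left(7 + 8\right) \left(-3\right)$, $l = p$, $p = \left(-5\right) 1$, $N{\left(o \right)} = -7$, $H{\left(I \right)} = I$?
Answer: $-227201$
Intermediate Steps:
$p = -5$
$l = -5$
$n = 69$ ($n = \left(119 - 5\right) + \left(7 + 8\right) \left(-3\right) = 114 + 15 \left(-3\right) = 114 - 45 = 69$)
$W{\left(F \right)} = -7 + F$
$\left(-227759 + H{\left(496 \right)}\right) + W{\left(n \right)} = \left(-227759 + 496\right) + \left(-7 + 69\right) = -227263 + 62 = -227201$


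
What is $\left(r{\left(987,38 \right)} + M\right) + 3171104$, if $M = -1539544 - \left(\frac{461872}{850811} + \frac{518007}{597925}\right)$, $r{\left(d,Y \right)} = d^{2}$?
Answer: $\frac{1325588781330876298}{508721167175} \approx 2.6057 \cdot 10^{6}$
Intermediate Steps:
$M = - \frac{783199337488137477}{508721167175}$ ($M = -1539544 - \left(461872 \cdot \frac{1}{850811} + 518007 \cdot \frac{1}{597925}\right) = -1539544 - \left(\frac{461872}{850811} + \frac{518007}{597925}\right) = -1539544 - \frac{716890869277}{508721167175} = - \frac{783199337488137477}{508721167175} \approx -1.5395 \cdot 10^{6}$)
$\left(r{\left(987,38 \right)} + M\right) + 3171104 = \left(987^{2} - \frac{783199337488137477}{508721167175}\right) + 3171104 = \left(974169 - \frac{783199337488137477}{508721167175}\right) + 3171104 = - \frac{287618946782434902}{508721167175} + 3171104 = \frac{1325588781330876298}{508721167175}$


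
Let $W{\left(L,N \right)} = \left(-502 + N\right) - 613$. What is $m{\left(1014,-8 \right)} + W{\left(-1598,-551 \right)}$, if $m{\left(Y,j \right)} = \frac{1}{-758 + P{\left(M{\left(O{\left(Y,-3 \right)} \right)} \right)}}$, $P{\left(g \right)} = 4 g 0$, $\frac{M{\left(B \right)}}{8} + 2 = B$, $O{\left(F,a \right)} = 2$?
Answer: $- \frac{1262829}{758} \approx -1666.0$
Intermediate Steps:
$M{\left(B \right)} = -16 + 8 B$
$P{\left(g \right)} = 0$
$W{\left(L,N \right)} = -1115 + N$
$m{\left(Y,j \right)} = - \frac{1}{758}$ ($m{\left(Y,j \right)} = \frac{1}{-758 + 0} = \frac{1}{-758} = - \frac{1}{758}$)
$m{\left(1014,-8 \right)} + W{\left(-1598,-551 \right)} = - \frac{1}{758} - 1666 = - \frac{1262829}{758}$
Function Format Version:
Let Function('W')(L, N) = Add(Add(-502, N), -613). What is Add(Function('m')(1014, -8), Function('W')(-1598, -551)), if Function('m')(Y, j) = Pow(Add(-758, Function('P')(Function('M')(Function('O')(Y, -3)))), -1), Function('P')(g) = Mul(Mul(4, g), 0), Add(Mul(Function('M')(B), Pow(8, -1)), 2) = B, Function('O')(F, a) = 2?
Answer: Rational(-1262829, 758) ≈ -1666.0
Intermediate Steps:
Function('M')(B) = Add(-16, Mul(8, B))
Function('P')(g) = 0
Function('W')(L, N) = Add(-1115, N)
Function('m')(Y, j) = Rational(-1, 758) (Function('m')(Y, j) = Pow(Add(-758, 0), -1) = Pow(-758, -1) = Rational(-1, 758))
Add(Function('m')(1014, -8), Function('W')(-1598, -551)) = Add(Rational(-1, 758), Add(-1115, -551)) = Add(Rational(-1, 758), -1666) = Rational(-1262829, 758)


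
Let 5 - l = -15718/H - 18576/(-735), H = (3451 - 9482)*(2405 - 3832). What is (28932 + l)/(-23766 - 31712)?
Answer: -60961190648311/116976919990070 ≈ -0.52114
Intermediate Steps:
H = 8606237 (H = -6031*(-1427) = 8606237)
l = -42743328269/2108528065 (l = 5 - (-15718/8606237 - 18576/(-735)) = 5 - (-15718*1/8606237 - 18576*(-1/735)) = 5 - (-15718/8606237 + 6192/245) = 5 - 1*53285968594/2108528065 = 5 - 53285968594/2108528065 = -42743328269/2108528065 ≈ -20.272)
(28932 + l)/(-23766 - 31712) = (28932 - 42743328269/2108528065)/(-23766 - 31712) = (60961190648311/2108528065)/(-55478) = (60961190648311/2108528065)*(-1/55478) = -60961190648311/116976919990070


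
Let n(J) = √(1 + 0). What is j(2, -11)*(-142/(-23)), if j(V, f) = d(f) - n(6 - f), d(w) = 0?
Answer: -142/23 ≈ -6.1739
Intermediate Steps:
n(J) = 1 (n(J) = √1 = 1)
j(V, f) = -1 (j(V, f) = 0 - 1*1 = 0 - 1 = -1)
j(2, -11)*(-142/(-23)) = -(-142)/(-23) = -(-142)*(-1)/23 = -1*142/23 = -142/23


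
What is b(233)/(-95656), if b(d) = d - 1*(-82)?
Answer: -315/95656 ≈ -0.0032930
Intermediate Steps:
b(d) = 82 + d (b(d) = d + 82 = 82 + d)
b(233)/(-95656) = (82 + 233)/(-95656) = 315*(-1/95656) = -315/95656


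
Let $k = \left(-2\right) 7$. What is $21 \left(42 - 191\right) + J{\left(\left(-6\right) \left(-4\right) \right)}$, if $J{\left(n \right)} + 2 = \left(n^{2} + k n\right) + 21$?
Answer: $-2870$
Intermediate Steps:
$k = -14$
$J{\left(n \right)} = 19 + n^{2} - 14 n$ ($J{\left(n \right)} = -2 + \left(\left(n^{2} - 14 n\right) + 21\right) = -2 + \left(21 + n^{2} - 14 n\right) = 19 + n^{2} - 14 n$)
$21 \left(42 - 191\right) + J{\left(\left(-6\right) \left(-4\right) \right)} = 21 \left(42 - 191\right) + \left(19 + \left(\left(-6\right) \left(-4\right)\right)^{2} - 14 \left(\left(-6\right) \left(-4\right)\right)\right) = 21 \left(-149\right) + \left(19 + 24^{2} - 336\right) = -3129 + \left(19 + 576 - 336\right) = -3129 + 259 = -2870$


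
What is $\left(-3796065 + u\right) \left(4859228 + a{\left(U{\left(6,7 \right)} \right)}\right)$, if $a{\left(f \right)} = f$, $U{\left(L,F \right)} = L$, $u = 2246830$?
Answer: $-7528095385990$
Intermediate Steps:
$\left(-3796065 + u\right) \left(4859228 + a{\left(U{\left(6,7 \right)} \right)}\right) = \left(-3796065 + 2246830\right) \left(4859228 + 6\right) = \left(-1549235\right) 4859234 = -7528095385990$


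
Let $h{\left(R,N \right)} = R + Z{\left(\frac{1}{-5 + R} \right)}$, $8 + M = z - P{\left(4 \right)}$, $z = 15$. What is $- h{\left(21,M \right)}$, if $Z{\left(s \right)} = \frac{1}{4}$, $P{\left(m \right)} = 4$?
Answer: $- \frac{85}{4} \approx -21.25$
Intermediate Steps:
$Z{\left(s \right)} = \frac{1}{4}$
$M = 3$ ($M = -8 + \left(15 - 4\right) = -8 + 11 = 3$)
$h{\left(R,N \right)} = \frac{1}{4} + R$ ($h{\left(R,N \right)} = R + \frac{1}{4} = \frac{1}{4} + R$)
$- h{\left(21,M \right)} = - (\frac{1}{4} + 21) = \left(-1\right) \frac{85}{4} = - \frac{85}{4}$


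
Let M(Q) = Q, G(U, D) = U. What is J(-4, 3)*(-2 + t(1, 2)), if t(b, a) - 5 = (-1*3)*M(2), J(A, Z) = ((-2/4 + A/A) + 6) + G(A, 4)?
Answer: -15/2 ≈ -7.5000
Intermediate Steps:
J(A, Z) = 13/2 + A (J(A, Z) = ((-2/4 + A/A) + 6) + A = ((-2*1/4 + 1) + 6) + A = ((-1/2 + 1) + 6) + A = (1/2 + 6) + A = 13/2 + A)
t(b, a) = -1 (t(b, a) = 5 - 1*3*2 = 5 - 3*2 = 5 - 6 = -1)
J(-4, 3)*(-2 + t(1, 2)) = (13/2 - 4)*(-2 - 1) = (5/2)*(-3) = -15/2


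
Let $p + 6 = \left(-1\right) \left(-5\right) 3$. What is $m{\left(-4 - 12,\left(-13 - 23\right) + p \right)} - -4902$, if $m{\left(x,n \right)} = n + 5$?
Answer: $4880$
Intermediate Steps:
$p = 9$ ($p = -6 + \left(-1\right) \left(-5\right) 3 = -6 + 5 \cdot 3 = -6 + 15 = 9$)
$m{\left(x,n \right)} = 5 + n$
$m{\left(-4 - 12,\left(-13 - 23\right) + p \right)} - -4902 = \left(5 + \left(\left(-13 - 23\right) + 9\right)\right) - -4902 = \left(5 + \left(-36 + 9\right)\right) + 4902 = \left(5 - 27\right) + 4902 = -22 + 4902 = 4880$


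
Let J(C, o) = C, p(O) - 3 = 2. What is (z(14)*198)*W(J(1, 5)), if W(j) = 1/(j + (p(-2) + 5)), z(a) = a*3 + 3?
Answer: 810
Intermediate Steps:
p(O) = 5 (p(O) = 3 + 2 = 5)
z(a) = 3 + 3*a (z(a) = 3*a + 3 = 3 + 3*a)
W(j) = 1/(10 + j) (W(j) = 1/(j + (5 + 5)) = 1/(j + 10) = 1/(10 + j))
(z(14)*198)*W(J(1, 5)) = ((3 + 3*14)*198)/(10 + 1) = ((3 + 42)*198)/11 = (45*198)*(1/11) = 8910*(1/11) = 810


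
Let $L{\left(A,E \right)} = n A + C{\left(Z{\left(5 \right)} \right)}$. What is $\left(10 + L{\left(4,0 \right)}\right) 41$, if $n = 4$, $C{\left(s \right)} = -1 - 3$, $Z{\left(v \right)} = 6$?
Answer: $902$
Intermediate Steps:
$C{\left(s \right)} = -4$
$L{\left(A,E \right)} = -4 + 4 A$ ($L{\left(A,E \right)} = 4 A - 4 = -4 + 4 A$)
$\left(10 + L{\left(4,0 \right)}\right) 41 = \left(10 + \left(-4 + 4 \cdot 4\right)\right) 41 = \left(10 + \left(-4 + 16\right)\right) 41 = \left(10 + 12\right) 41 = 22 \cdot 41 = 902$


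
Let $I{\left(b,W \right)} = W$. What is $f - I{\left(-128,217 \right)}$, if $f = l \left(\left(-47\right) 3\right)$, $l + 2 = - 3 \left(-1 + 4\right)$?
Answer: $1334$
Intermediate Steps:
$l = -11$ ($l = -2 - 3 \left(-1 + 4\right) = -2 - 9 = -11$)
$f = 1551$ ($f = - 11 \left(\left(-47\right) 3\right) = \left(-11\right) \left(-141\right) = 1551$)
$f - I{\left(-128,217 \right)} = 1551 - 217 = 1334$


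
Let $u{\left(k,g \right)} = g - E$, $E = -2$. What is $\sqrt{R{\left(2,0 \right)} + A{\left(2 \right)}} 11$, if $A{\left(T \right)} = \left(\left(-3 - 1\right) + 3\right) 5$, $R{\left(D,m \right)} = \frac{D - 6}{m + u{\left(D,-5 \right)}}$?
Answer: $\frac{11 i \sqrt{33}}{3} \approx 21.063 i$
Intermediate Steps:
$u{\left(k,g \right)} = 2 + g$ ($u{\left(k,g \right)} = g - -2 = g + 2 = 2 + g$)
$R{\left(D,m \right)} = \frac{-6 + D}{-3 + m}$ ($R{\left(D,m \right)} = \frac{D - 6}{m + \left(2 - 5\right)} = \frac{-6 + D}{m - 3} = \frac{-6 + D}{-3 + m}$)
$A{\left(T \right)} = -5$ ($A{\left(T \right)} = \left(-4 + 3\right) 5 = \left(-1\right) 5 = -5$)
$\sqrt{R{\left(2,0 \right)} + A{\left(2 \right)}} 11 = \sqrt{\frac{-6 + 2}{-3 + 0} - 5} \cdot 11 = \sqrt{\frac{1}{-3} \left(-4\right) - 5} \cdot 11 = \sqrt{\left(- \frac{1}{3}\right) \left(-4\right) - 5} \cdot 11 = \sqrt{\frac{4}{3} - 5} \cdot 11 = \sqrt{- \frac{11}{3}} \cdot 11 = \frac{i \sqrt{33}}{3} \cdot 11 = \frac{11 i \sqrt{33}}{3}$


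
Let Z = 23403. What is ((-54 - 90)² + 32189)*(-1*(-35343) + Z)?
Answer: 3109132050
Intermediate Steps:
((-54 - 90)² + 32189)*(-1*(-35343) + Z) = ((-54 - 90)² + 32189)*(-1*(-35343) + 23403) = ((-144)² + 32189)*(35343 + 23403) = (20736 + 32189)*58746 = 52925*58746 = 3109132050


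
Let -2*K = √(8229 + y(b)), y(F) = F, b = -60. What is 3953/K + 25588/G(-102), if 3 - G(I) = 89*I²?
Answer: -25588/925953 - 7906*√8169/8169 ≈ -87.500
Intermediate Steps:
K = -√8169/2 (K = -√(8229 - 60)/2 = -√8169/2 ≈ -45.191)
G(I) = 3 - 89*I²
3953/K + 25588/G(-102) = 3953/((-√8169/2)) + 25588/(3 - 89*(-102)²) = 3953*(-2*√8169/8169) + 25588/(3 - 89*10404) = -7906*√8169/8169 + 25588/(3 - 925956) = -7906*√8169/8169 + 25588/(-925953) = -7906*√8169/8169 + 25588*(-1/925953) = -7906*√8169/8169 - 25588/925953 = -25588/925953 - 7906*√8169/8169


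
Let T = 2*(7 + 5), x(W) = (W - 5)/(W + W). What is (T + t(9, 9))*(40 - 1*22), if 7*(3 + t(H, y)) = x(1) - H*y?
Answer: 1152/7 ≈ 164.57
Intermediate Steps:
x(W) = (-5 + W)/(2*W) (x(W) = (-5 + W)/((2*W)) = (-5 + W)*(1/(2*W)) = (-5 + W)/(2*W))
T = 24 (T = 2*12 = 24)
t(H, y) = -23/7 - H*y/7 (t(H, y) = -3 + ((1/2)*(-5 + 1)/1 - H*y)/7 = -3 + ((1/2)*1*(-4) - H*y)/7 = -3 + (-2 - H*y)/7 = -3 + (-2/7 - H*y/7) = -23/7 - H*y/7)
(T + t(9, 9))*(40 - 1*22) = (24 + (-23/7 - 1/7*9*9))*(40 - 1*22) = (24 + (-23/7 - 81/7))*(40 - 22) = (24 - 104/7)*18 = (64/7)*18 = 1152/7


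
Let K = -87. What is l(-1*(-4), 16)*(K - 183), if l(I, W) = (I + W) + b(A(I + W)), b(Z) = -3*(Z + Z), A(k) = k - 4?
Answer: 20520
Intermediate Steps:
A(k) = -4 + k
b(Z) = -6*Z
l(I, W) = 24 - 5*I - 5*W (l(I, W) = (I + W) - 6*(-4 + (I + W)) = (I + W) - 6*(-4 + I + W) = (I + W) + (24 - 6*I - 6*W) = 24 - 5*I - 5*W)
l(-1*(-4), 16)*(K - 183) = (24 - (-5)*(-4) - 5*16)*(-87 - 183) = (24 - 5*4 - 80)*(-270) = (24 - 20 - 80)*(-270) = -76*(-270) = 20520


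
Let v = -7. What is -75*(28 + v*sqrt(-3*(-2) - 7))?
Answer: -2100 + 525*I ≈ -2100.0 + 525.0*I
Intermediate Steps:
-75*(28 + v*sqrt(-3*(-2) - 7)) = -75*(28 - 7*sqrt(-3*(-2) - 7)) = -75*(28 - 7*sqrt(6 - 7)) = -75*(28 - 7*I) = -2100 + 525*I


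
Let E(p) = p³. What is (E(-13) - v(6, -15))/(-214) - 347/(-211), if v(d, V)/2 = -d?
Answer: 535293/45154 ≈ 11.855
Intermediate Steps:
v(d, V) = -2*d (v(d, V) = 2*(-d) = -2*d)
(E(-13) - v(6, -15))/(-214) - 347/(-211) = ((-13)³ - (-2)*6)/(-214) - 347/(-211) = (-2197 - 1*(-12))*(-1/214) - 347*(-1/211) = (-2197 + 12)*(-1/214) + 347/211 = -2185*(-1/214) + 347/211 = 2185/214 + 347/211 = 535293/45154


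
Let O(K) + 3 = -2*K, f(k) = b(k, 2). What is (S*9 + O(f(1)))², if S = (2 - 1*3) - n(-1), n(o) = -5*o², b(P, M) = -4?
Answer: 1681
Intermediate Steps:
f(k) = -4
S = 4 (S = (2 - 1*3) - (-5)*(-1)² = (2 - 3) - (-5) = -1 - 1*(-5) = -1 + 5 = 4)
O(K) = -3 - 2*K
(S*9 + O(f(1)))² = (4*9 + (-3 - 2*(-4)))² = (36 + (-3 + 8))² = (36 + 5)² = 41² = 1681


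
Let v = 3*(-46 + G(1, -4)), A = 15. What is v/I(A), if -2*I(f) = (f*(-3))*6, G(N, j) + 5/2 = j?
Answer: -7/6 ≈ -1.1667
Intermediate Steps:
G(N, j) = -5/2 + j
I(f) = 9*f (I(f) = -f*(-3)*6/2 = -(-3*f)*6/2 = -(-9)*f = 9*f)
v = -315/2 (v = 3*(-46 + (-5/2 - 4)) = 3*(-46 - 13/2) = 3*(-105/2) = -315/2 ≈ -157.50)
v/I(A) = -315/(2*(9*15)) = -315/2/135 = -315/2*1/135 = -7/6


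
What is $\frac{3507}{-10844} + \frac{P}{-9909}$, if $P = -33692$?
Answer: $\frac{330605185}{107453196} \approx 3.0767$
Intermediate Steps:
$\frac{3507}{-10844} + \frac{P}{-9909} = \frac{3507}{-10844} - \frac{33692}{-9909} = 3507 \left(- \frac{1}{10844}\right) - - \frac{33692}{9909} = - \frac{3507}{10844} + \frac{33692}{9909} = \frac{330605185}{107453196}$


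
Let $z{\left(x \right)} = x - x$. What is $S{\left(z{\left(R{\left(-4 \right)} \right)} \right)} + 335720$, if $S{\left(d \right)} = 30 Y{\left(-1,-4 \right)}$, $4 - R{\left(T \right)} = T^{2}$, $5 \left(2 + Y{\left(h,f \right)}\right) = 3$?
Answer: $335678$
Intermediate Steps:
$Y{\left(h,f \right)} = - \frac{7}{5}$ ($Y{\left(h,f \right)} = -2 + \frac{1}{5} \cdot 3 = -2 + \frac{3}{5} = - \frac{7}{5}$)
$R{\left(T \right)} = 4 - T^{2}$
$z{\left(x \right)} = 0$
$S{\left(d \right)} = -42$ ($S{\left(d \right)} = 30 \left(- \frac{7}{5}\right) = -42$)
$S{\left(z{\left(R{\left(-4 \right)} \right)} \right)} + 335720 = -42 + 335720 = 335678$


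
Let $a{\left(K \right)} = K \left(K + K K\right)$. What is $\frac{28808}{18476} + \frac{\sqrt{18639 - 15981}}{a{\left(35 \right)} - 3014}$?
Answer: $\frac{7202}{4619} + \frac{\sqrt{2658}}{41086} \approx 1.5605$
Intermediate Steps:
$a{\left(K \right)} = K \left(K + K^{2}\right)$
$\frac{28808}{18476} + \frac{\sqrt{18639 - 15981}}{a{\left(35 \right)} - 3014} = \frac{28808}{18476} + \frac{\sqrt{18639 - 15981}}{35^{2} \left(1 + 35\right) - 3014} = 28808 \cdot \frac{1}{18476} + \frac{\sqrt{2658}}{1225 \cdot 36 - 3014} = \frac{7202}{4619} + \frac{\sqrt{2658}}{44100 - 3014} = \frac{7202}{4619} + \frac{\sqrt{2658}}{41086}$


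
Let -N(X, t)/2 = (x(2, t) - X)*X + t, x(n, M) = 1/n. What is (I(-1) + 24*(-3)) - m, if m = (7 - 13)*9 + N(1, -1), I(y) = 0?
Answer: -21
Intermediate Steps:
N(X, t) = -2*t - 2*X*(½ - X) (N(X, t) = -2*((1/2 - X)*X + t) = -2*((½ - X)*X + t) = -2*(X*(½ - X) + t) = -2*(t + X*(½ - X)) = -2*t - 2*X*(½ - X))
m = -51 (m = (7 - 13)*9 + (-1*1 - 2*(-1) + 2*1²) = -6*9 + (-1 + 2 + 2*1) = -54 + (-1 + 2 + 2) = -54 + 3 = -51)
(I(-1) + 24*(-3)) - m = (0 + 24*(-3)) - 1*(-51) = (0 - 72) + 51 = -72 + 51 = -21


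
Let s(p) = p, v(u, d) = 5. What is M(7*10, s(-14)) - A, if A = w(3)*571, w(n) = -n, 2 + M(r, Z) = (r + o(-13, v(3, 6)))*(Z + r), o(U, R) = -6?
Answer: 5295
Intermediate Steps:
M(r, Z) = -2 + (-6 + r)*(Z + r) (M(r, Z) = -2 + (r - 6)*(Z + r) = -2 + (-6 + r)*(Z + r))
A = -1713 (A = -1*3*571 = -3*571 = -1713)
M(7*10, s(-14)) - A = (-2 + (7*10)² - 6*(-14) - 42*10 - 98*10) - 1*(-1713) = (-2 + 70² + 84 - 6*70 - 14*70) + 1713 = (-2 + 4900 + 84 - 420 - 980) + 1713 = 3582 + 1713 = 5295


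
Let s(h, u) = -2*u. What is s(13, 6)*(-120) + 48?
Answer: 1488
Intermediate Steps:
s(13, 6)*(-120) + 48 = -2*6*(-120) + 48 = -12*(-120) + 48 = 1440 + 48 = 1488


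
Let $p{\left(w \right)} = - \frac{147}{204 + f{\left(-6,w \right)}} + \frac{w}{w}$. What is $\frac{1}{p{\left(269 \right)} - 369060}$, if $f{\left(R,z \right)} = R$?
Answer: $- \frac{66}{24357943} \approx -2.7096 \cdot 10^{-6}$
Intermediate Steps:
$p{\left(w \right)} = \frac{17}{66}$ ($p{\left(w \right)} = - \frac{147}{204 - 6} + \frac{w}{w} = - \frac{147}{198} + 1 = \left(-147\right) \frac{1}{198} + 1 = - \frac{49}{66} + 1 = \frac{17}{66}$)
$\frac{1}{p{\left(269 \right)} - 369060} = \frac{1}{\frac{17}{66} - 369060} = \frac{1}{- \frac{24357943}{66}} = - \frac{66}{24357943}$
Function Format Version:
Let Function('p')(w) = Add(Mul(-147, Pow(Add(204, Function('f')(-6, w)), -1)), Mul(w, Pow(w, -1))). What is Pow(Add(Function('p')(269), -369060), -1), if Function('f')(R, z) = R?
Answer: Rational(-66, 24357943) ≈ -2.7096e-6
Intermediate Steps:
Function('p')(w) = Rational(17, 66) (Function('p')(w) = Add(Mul(-147, Pow(Add(204, -6), -1)), Mul(w, Pow(w, -1))) = Add(Mul(-147, Pow(198, -1)), 1) = Add(Mul(-147, Rational(1, 198)), 1) = Add(Rational(-49, 66), 1) = Rational(17, 66))
Pow(Add(Function('p')(269), -369060), -1) = Pow(Add(Rational(17, 66), -369060), -1) = Pow(Rational(-24357943, 66), -1) = Rational(-66, 24357943)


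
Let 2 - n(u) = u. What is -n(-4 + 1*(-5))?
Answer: -11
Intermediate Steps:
n(u) = 2 - u
-n(-4 + 1*(-5)) = -(2 - (-4 + 1*(-5))) = -(2 - (-4 - 5)) = -(2 - 1*(-9)) = -(2 + 9) = -1*11 = -11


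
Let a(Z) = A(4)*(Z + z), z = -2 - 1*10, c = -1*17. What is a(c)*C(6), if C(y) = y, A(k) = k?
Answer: -696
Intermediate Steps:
c = -17
z = -12 (z = -2 - 10 = -12)
a(Z) = -48 + 4*Z (a(Z) = 4*(Z - 12) = 4*(-12 + Z) = -48 + 4*Z)
a(c)*C(6) = (-48 + 4*(-17))*6 = (-48 - 68)*6 = -116*6 = -696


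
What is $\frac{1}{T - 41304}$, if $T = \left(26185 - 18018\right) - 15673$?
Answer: $- \frac{1}{48810} \approx -2.0488 \cdot 10^{-5}$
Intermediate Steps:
$T = -7506$ ($T = 8167 - 15673 = -7506$)
$\frac{1}{T - 41304} = \frac{1}{-7506 - 41304} = \frac{1}{-48810} = - \frac{1}{48810}$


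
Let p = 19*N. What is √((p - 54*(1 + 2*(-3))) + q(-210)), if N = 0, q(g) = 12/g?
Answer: 2*√82670/35 ≈ 16.430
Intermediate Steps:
p = 0 (p = 19*0 = 0)
√((p - 54*(1 + 2*(-3))) + q(-210)) = √((0 - 54*(1 + 2*(-3))) + 12/(-210)) = √((0 - 54*(1 - 6)) + 12*(-1/210)) = √((0 - 54*(-5)) - 2/35) = √((0 + 270) - 2/35) = √(270 - 2/35) = √(9448/35) = 2*√82670/35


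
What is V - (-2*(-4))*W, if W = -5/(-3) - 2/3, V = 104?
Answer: 96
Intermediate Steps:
W = 1 (W = -5*(-⅓) - 2*⅓ = 5/3 - ⅔ = 1)
V - (-2*(-4))*W = 104 - (-2*(-4)) = 104 - 8 = 96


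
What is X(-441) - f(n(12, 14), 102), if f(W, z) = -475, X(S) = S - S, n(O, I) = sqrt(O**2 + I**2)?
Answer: 475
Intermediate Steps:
n(O, I) = sqrt(I**2 + O**2)
X(S) = 0
X(-441) - f(n(12, 14), 102) = 0 - 1*(-475) = 0 + 475 = 475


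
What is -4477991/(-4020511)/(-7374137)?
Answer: -4477991/29647798924007 ≈ -1.5104e-7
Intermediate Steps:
-4477991/(-4020511)/(-7374137) = -4477991*(-1/4020511)*(-1/7374137) = (4477991/4020511)*(-1/7374137) = -4477991/29647798924007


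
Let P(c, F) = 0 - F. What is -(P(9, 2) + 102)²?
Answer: -10000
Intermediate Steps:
P(c, F) = -F
-(P(9, 2) + 102)² = -(-1*2 + 102)² = -(-2 + 102)² = -1*100² = -1*10000 = -10000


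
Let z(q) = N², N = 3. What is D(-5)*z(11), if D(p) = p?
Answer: -45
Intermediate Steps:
z(q) = 9 (z(q) = 3² = 9)
D(-5)*z(11) = -5*9 = -45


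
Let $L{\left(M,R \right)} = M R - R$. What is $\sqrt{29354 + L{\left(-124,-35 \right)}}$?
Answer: $\sqrt{33729} \approx 183.65$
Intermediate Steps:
$L{\left(M,R \right)} = - R + M R$
$\sqrt{29354 + L{\left(-124,-35 \right)}} = \sqrt{29354 - 35 \left(-1 - 124\right)} = \sqrt{29354 - -4375} = \sqrt{29354 + 4375} = \sqrt{33729}$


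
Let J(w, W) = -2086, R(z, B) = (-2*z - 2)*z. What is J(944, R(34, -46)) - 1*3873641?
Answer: -3875727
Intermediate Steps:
R(z, B) = z*(-2 - 2*z) (R(z, B) = (-2 - 2*z)*z = z*(-2 - 2*z))
J(944, R(34, -46)) - 1*3873641 = -2086 - 1*3873641 = -2086 - 3873641 = -3875727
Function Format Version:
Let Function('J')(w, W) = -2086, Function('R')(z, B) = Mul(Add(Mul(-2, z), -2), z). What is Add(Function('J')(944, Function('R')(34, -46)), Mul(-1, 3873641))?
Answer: -3875727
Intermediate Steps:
Function('R')(z, B) = Mul(z, Add(-2, Mul(-2, z))) (Function('R')(z, B) = Mul(Add(-2, Mul(-2, z)), z) = Mul(z, Add(-2, Mul(-2, z))))
Add(Function('J')(944, Function('R')(34, -46)), Mul(-1, 3873641)) = Add(-2086, Mul(-1, 3873641)) = Add(-2086, -3873641) = -3875727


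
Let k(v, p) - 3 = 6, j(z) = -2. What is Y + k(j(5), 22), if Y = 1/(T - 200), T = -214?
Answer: 3725/414 ≈ 8.9976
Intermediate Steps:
k(v, p) = 9 (k(v, p) = 3 + 6 = 9)
Y = -1/414 (Y = 1/(-214 - 200) = 1/(-414) = -1/414 ≈ -0.0024155)
Y + k(j(5), 22) = -1/414 + 9 = 3725/414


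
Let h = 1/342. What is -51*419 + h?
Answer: -7308197/342 ≈ -21369.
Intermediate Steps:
h = 1/342 ≈ 0.0029240
-51*419 + h = -51*419 + 1/342 = -21369 + 1/342 = -7308197/342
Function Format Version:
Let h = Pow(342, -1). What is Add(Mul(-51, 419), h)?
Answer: Rational(-7308197, 342) ≈ -21369.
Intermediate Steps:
h = Rational(1, 342) ≈ 0.0029240
Add(Mul(-51, 419), h) = Add(Mul(-51, 419), Rational(1, 342)) = Add(-21369, Rational(1, 342)) = Rational(-7308197, 342)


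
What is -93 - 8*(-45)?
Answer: 267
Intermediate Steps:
-93 - 8*(-45) = -93 + 360 = 267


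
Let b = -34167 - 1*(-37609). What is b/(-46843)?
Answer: -3442/46843 ≈ -0.073480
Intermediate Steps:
b = 3442 (b = -34167 + 37609 = 3442)
b/(-46843) = 3442/(-46843) = 3442*(-1/46843) = -3442/46843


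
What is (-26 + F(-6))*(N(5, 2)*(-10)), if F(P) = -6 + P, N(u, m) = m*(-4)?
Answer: -3040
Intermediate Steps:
N(u, m) = -4*m
(-26 + F(-6))*(N(5, 2)*(-10)) = (-26 + (-6 - 6))*(-4*2*(-10)) = (-26 - 12)*(-8*(-10)) = -38*80 = -3040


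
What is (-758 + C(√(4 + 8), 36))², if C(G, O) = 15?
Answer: 552049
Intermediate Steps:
(-758 + C(√(4 + 8), 36))² = (-758 + 15)² = (-743)² = 552049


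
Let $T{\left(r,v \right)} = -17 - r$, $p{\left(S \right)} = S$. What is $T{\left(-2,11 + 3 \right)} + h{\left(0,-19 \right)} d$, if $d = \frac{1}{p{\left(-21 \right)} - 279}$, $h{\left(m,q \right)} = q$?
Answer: $- \frac{4481}{300} \approx -14.937$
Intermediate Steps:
$d = - \frac{1}{300}$ ($d = \frac{1}{-21 - 279} = \frac{1}{-300} = - \frac{1}{300} \approx -0.0033333$)
$T{\left(-2,11 + 3 \right)} + h{\left(0,-19 \right)} d = \left(-17 - -2\right) - - \frac{19}{300} = \left(-17 + 2\right) + \frac{19}{300} = -15 + \frac{19}{300} = - \frac{4481}{300}$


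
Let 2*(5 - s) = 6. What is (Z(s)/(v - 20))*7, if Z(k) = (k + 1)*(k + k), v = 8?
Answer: -7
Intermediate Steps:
s = 2 (s = 5 - ½*6 = 5 - 3 = 2)
Z(k) = 2*k*(1 + k) (Z(k) = (1 + k)*(2*k) = 2*k*(1 + k))
(Z(s)/(v - 20))*7 = ((2*2*(1 + 2))/(8 - 20))*7 = ((2*2*3)/(-12))*7 = -1/12*12*7 = -1*7 = -7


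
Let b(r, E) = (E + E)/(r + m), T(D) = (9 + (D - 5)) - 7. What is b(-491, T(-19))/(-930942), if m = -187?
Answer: -11/157794669 ≈ -6.9711e-8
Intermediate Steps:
T(D) = -3 + D (T(D) = (9 + (-5 + D)) - 7 = (4 + D) - 7 = -3 + D)
b(r, E) = 2*E/(-187 + r) (b(r, E) = (E + E)/(r - 187) = (2*E)/(-187 + r) = 2*E/(-187 + r))
b(-491, T(-19))/(-930942) = (2*(-3 - 19)/(-187 - 491))/(-930942) = (2*(-22)/(-678))*(-1/930942) = (2*(-22)*(-1/678))*(-1/930942) = (22/339)*(-1/930942) = -11/157794669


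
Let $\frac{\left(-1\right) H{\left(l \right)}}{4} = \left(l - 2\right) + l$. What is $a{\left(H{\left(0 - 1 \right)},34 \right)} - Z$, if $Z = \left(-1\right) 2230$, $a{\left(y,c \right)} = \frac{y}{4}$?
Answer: $2234$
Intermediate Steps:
$H{\left(l \right)} = 8 - 8 l$ ($H{\left(l \right)} = - 4 \left(\left(l - 2\right) + l\right) = - 4 \left(\left(-2 + l\right) + l\right) = - 4 \left(-2 + 2 l\right) = 8 - 8 l$)
$a{\left(y,c \right)} = \frac{y}{4}$ ($a{\left(y,c \right)} = y \frac{1}{4} = \frac{y}{4}$)
$Z = -2230$
$a{\left(H{\left(0 - 1 \right)},34 \right)} - Z = \frac{8 - 8 \left(0 - 1\right)}{4} - -2230 = \frac{8 - 8 \left(0 - 1\right)}{4} + 2230 = \frac{8 - -8}{4} + 2230 = \frac{8 + 8}{4} + 2230 = \frac{1}{4} \cdot 16 + 2230 = 4 + 2230 = 2234$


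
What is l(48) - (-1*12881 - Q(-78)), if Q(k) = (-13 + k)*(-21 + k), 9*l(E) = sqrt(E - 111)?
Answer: 21890 + I*sqrt(7)/3 ≈ 21890.0 + 0.88192*I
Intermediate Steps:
l(E) = sqrt(-111 + E)/9 (l(E) = sqrt(E - 111)/9 = sqrt(-111 + E)/9)
Q(k) = (-21 + k)*(-13 + k)
l(48) - (-1*12881 - Q(-78)) = sqrt(-111 + 48)/9 - (-1*12881 - (273 + (-78)**2 - 34*(-78))) = sqrt(-63)/9 - (-12881 - (273 + 6084 + 2652)) = (3*I*sqrt(7))/9 - (-12881 - 1*9009) = I*sqrt(7)/3 - (-12881 - 9009) = I*sqrt(7)/3 - 1*(-21890) = I*sqrt(7)/3 + 21890 = 21890 + I*sqrt(7)/3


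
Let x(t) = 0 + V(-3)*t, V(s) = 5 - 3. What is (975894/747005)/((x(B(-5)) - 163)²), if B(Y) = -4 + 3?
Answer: 325298/6779070375 ≈ 4.7986e-5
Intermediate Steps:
B(Y) = -1
V(s) = 2
x(t) = 2*t (x(t) = 0 + 2*t = 2*t)
(975894/747005)/((x(B(-5)) - 163)²) = (975894/747005)/((2*(-1) - 163)²) = (975894*(1/747005))/((-2 - 163)²) = 975894/(747005*((-165)²)) = (975894/747005)/27225 = (975894/747005)*(1/27225) = 325298/6779070375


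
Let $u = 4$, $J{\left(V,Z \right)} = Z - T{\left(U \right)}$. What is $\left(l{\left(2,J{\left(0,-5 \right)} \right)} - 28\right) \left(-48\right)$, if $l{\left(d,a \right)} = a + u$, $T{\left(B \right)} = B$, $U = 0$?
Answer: $1392$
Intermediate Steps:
$J{\left(V,Z \right)} = Z$ ($J{\left(V,Z \right)} = Z - 0 = Z + 0 = Z$)
$l{\left(d,a \right)} = 4 + a$ ($l{\left(d,a \right)} = a + 4 = 4 + a$)
$\left(l{\left(2,J{\left(0,-5 \right)} \right)} - 28\right) \left(-48\right) = \left(\left(4 - 5\right) - 28\right) \left(-48\right) = \left(-1 - 28\right) \left(-48\right) = \left(-29\right) \left(-48\right) = 1392$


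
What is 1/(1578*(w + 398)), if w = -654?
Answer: -1/403968 ≈ -2.4754e-6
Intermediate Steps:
1/(1578*(w + 398)) = 1/(1578*(-654 + 398)) = 1/(1578*(-256)) = 1/(-403968) = -1/403968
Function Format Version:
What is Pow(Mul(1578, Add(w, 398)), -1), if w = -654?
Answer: Rational(-1, 403968) ≈ -2.4754e-6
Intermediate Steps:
Pow(Mul(1578, Add(w, 398)), -1) = Pow(Mul(1578, Add(-654, 398)), -1) = Pow(Mul(1578, -256), -1) = Pow(-403968, -1) = Rational(-1, 403968)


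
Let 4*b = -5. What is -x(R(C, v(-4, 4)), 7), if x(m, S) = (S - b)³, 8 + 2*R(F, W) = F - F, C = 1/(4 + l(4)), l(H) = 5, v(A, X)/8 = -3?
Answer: -35937/64 ≈ -561.52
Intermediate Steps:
b = -5/4 (b = (¼)*(-5) = -5/4 ≈ -1.2500)
v(A, X) = -24 (v(A, X) = 8*(-3) = -24)
C = ⅑ (C = 1/(4 + 5) = 1/9 = ⅑ ≈ 0.11111)
R(F, W) = -4 (R(F, W) = -4 + (F - F)/2 = -4 + (½)*0 = -4 + 0 = -4)
x(m, S) = (5/4 + S)³ (x(m, S) = (S - 1*(-5/4))³ = (S + 5/4)³ = (5/4 + S)³)
-x(R(C, v(-4, 4)), 7) = -(5 + 4*7)³/64 = -(5 + 28)³/64 = -33³/64 = -35937/64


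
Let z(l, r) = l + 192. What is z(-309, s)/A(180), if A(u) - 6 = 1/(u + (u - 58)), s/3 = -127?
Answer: -35334/1813 ≈ -19.489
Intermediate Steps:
s = -381 (s = 3*(-127) = -381)
A(u) = 6 + 1/(-58 + 2*u) (A(u) = 6 + 1/(u + (u - 58)) = 6 + 1/(u + (-58 + u)) = 6 + 1/(-58 + 2*u))
z(l, r) = 192 + l
z(-309, s)/A(180) = (192 - 309)/(((-347 + 12*180)/(2*(-29 + 180)))) = -117*302/(-347 + 2160) = -117/((½)*(1/151)*1813) = -117/1813/302 = -117*302/1813 = -35334/1813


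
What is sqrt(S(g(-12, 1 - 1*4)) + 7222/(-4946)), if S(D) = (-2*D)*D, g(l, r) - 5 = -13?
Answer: I*sqrt(791743315)/2473 ≈ 11.378*I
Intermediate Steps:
g(l, r) = -8 (g(l, r) = 5 - 13 = -8)
S(D) = -2*D**2
sqrt(S(g(-12, 1 - 1*4)) + 7222/(-4946)) = sqrt(-2*(-8)**2 + 7222/(-4946)) = sqrt(-2*64 + 7222*(-1/4946)) = sqrt(-128 - 3611/2473) = sqrt(-320155/2473) = I*sqrt(791743315)/2473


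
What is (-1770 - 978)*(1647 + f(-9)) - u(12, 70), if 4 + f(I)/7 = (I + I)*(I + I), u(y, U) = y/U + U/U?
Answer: -373851701/35 ≈ -1.0681e+7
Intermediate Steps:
u(y, U) = 1 + y/U (u(y, U) = y/U + 1 = 1 + y/U)
f(I) = -28 + 28*I² (f(I) = -28 + 7*((I + I)*(I + I)) = -28 + 7*((2*I)*(2*I)) = -28 + 7*(4*I²) = -28 + 28*I²)
(-1770 - 978)*(1647 + f(-9)) - u(12, 70) = (-1770 - 978)*(1647 + (-28 + 28*(-9)²)) - (70 + 12)/70 = -2748*(1647 + (-28 + 28*81)) - 82/70 = -2748*(1647 + (-28 + 2268)) - 1*41/35 = -2748*(1647 + 2240) - 41/35 = -2748*3887 - 41/35 = -10681476 - 41/35 = -373851701/35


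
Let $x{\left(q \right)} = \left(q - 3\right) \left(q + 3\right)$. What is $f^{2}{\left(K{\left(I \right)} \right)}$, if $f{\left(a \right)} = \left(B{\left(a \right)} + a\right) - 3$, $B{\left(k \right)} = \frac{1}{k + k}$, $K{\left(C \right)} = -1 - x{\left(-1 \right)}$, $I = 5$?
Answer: $\frac{3249}{196} \approx 16.577$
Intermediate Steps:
$x{\left(q \right)} = \left(-3 + q\right) \left(3 + q\right)$
$K{\left(C \right)} = 7$ ($K{\left(C \right)} = -1 - \left(-9 + \left(-1\right)^{2}\right) = -1 - \left(-9 + 1\right) = -1 - -8 = -1 + 8 = 7$)
$B{\left(k \right)} = \frac{1}{2 k}$
$f{\left(a \right)} = -3 + a + \frac{1}{2 a}$ ($f{\left(a \right)} = \left(\frac{1}{2 a} + a\right) - 3 = \left(a + \frac{1}{2 a}\right) - 3 = -3 + a + \frac{1}{2 a}$)
$f^{2}{\left(K{\left(I \right)} \right)} = \left(-3 + 7 + \frac{1}{2 \cdot 7}\right)^{2} = \left(-3 + 7 + \frac{1}{2} \cdot \frac{1}{7}\right)^{2} = \left(-3 + 7 + \frac{1}{14}\right)^{2} = \left(\frac{57}{14}\right)^{2} = \frac{3249}{196}$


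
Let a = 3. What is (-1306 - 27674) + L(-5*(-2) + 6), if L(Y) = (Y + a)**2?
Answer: -28619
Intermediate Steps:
L(Y) = (3 + Y)**2 (L(Y) = (Y + 3)**2 = (3 + Y)**2)
(-1306 - 27674) + L(-5*(-2) + 6) = (-1306 - 27674) + (3 + (-5*(-2) + 6))**2 = -28980 + (3 + (10 + 6))**2 = -28980 + (3 + 16)**2 = -28980 + 19**2 = -28980 + 361 = -28619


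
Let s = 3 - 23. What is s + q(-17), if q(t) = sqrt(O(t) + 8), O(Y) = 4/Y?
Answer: -20 + 2*sqrt(561)/17 ≈ -17.213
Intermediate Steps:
s = -20
q(t) = sqrt(8 + 4/t) (q(t) = sqrt(4/t + 8) = sqrt(8 + 4/t))
s + q(-17) = -20 + 2*sqrt(2 + 1/(-17)) = -20 + 2*sqrt(2 - 1/17) = -20 + 2*sqrt(33/17) = -20 + 2*(sqrt(561)/17) = -20 + 2*sqrt(561)/17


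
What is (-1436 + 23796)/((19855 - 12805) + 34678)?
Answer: 2795/5216 ≈ 0.53585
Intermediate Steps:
(-1436 + 23796)/((19855 - 12805) + 34678) = 22360/(7050 + 34678) = 22360/41728 = 22360*(1/41728) = 2795/5216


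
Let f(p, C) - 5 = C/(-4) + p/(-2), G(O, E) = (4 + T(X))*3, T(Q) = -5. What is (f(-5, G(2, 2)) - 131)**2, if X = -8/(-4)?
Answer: 241081/16 ≈ 15068.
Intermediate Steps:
X = 2 (X = -8*(-1)/4 = -2*(-1) = 2)
G(O, E) = -3 (G(O, E) = (4 - 5)*3 = -1*3 = -3)
f(p, C) = 5 - p/2 - C/4 (f(p, C) = 5 + (C/(-4) + p/(-2)) = 5 + (C*(-1/4) + p*(-1/2)) = 5 + (-C/4 - p/2) = 5 + (-p/2 - C/4) = 5 - p/2 - C/4)
(f(-5, G(2, 2)) - 131)**2 = ((5 - 1/2*(-5) - 1/4*(-3)) - 131)**2 = ((5 + 5/2 + 3/4) - 131)**2 = (33/4 - 131)**2 = (-491/4)**2 = 241081/16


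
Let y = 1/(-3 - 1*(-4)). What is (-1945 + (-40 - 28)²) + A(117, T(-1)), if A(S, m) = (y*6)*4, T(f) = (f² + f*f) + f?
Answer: 2703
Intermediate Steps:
T(f) = f + 2*f² (T(f) = (f² + f²) + f = 2*f² + f = f + 2*f²)
y = 1 (y = 1/(-3 + 4) = 1/1 = 1*1 = 1)
A(S, m) = 24 (A(S, m) = (1*6)*4 = 6*4 = 24)
(-1945 + (-40 - 28)²) + A(117, T(-1)) = (-1945 + (-40 - 28)²) + 24 = (-1945 + (-68)²) + 24 = (-1945 + 4624) + 24 = 2679 + 24 = 2703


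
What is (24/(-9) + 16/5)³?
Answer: 512/3375 ≈ 0.15170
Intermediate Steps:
(24/(-9) + 16/5)³ = (24*(-⅑) + 16*(⅕))³ = (-8/3 + 16/5)³ = (8/15)³ = 512/3375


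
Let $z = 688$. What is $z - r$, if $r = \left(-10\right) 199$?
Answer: $2678$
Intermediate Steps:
$r = -1990$
$z - r = 688 - -1990 = 688 + 1990 = 2678$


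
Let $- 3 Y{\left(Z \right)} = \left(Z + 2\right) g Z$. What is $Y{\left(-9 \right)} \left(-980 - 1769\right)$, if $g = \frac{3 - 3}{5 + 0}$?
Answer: $0$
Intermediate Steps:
$g = 0$ ($g = \frac{0}{5} = 0 \cdot \frac{1}{5} = 0$)
$Y{\left(Z \right)} = 0$ ($Y{\left(Z \right)} = - \frac{\left(Z + 2\right) 0 Z}{3} = - \frac{\left(2 + Z\right) 0 Z}{3} = - \frac{0 Z}{3} = \left(- \frac{1}{3}\right) 0 = 0$)
$Y{\left(-9 \right)} \left(-980 - 1769\right) = 0 \left(-980 - 1769\right) = 0 \left(-2749\right) = 0$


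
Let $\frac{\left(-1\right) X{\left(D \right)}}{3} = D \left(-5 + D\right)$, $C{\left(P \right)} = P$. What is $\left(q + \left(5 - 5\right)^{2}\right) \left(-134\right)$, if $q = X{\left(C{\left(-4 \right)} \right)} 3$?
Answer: $43416$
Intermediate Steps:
$X{\left(D \right)} = - 3 D \left(-5 + D\right)$
$q = -324$ ($q = 3 \left(-4\right) \left(5 - -4\right) 3 = 3 \left(-4\right) \left(5 + 4\right) 3 = 3 \left(-4\right) 9 \cdot 3 = \left(-108\right) 3 = -324$)
$\left(q + \left(5 - 5\right)^{2}\right) \left(-134\right) = \left(-324 + \left(5 - 5\right)^{2}\right) \left(-134\right) = \left(-324 + 0^{2}\right) \left(-134\right) = \left(-324 + 0\right) \left(-134\right) = \left(-324\right) \left(-134\right) = 43416$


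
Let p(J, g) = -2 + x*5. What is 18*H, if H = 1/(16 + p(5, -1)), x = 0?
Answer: 9/7 ≈ 1.2857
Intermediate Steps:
p(J, g) = -2 (p(J, g) = -2 + 0*5 = -2 + 0 = -2)
H = 1/14 (H = 1/(16 - 2) = 1/14 ≈ 0.071429)
18*H = 18*(1/14) = 9/7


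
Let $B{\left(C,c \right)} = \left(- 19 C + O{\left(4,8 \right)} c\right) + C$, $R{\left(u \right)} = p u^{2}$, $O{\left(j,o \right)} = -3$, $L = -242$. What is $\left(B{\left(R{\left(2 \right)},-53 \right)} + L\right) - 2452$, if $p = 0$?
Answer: $-2535$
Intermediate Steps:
$R{\left(u \right)} = 0$ ($R{\left(u \right)} = 0 u^{2} = 0$)
$B{\left(C,c \right)} = - 18 C - 3 c$ ($B{\left(C,c \right)} = \left(- 19 C - 3 c\right) + C = - 18 C - 3 c$)
$\left(B{\left(R{\left(2 \right)},-53 \right)} + L\right) - 2452 = \left(\left(\left(-18\right) 0 - -159\right) - 242\right) - 2452 = \left(\left(0 + 159\right) - 242\right) - 2452 = \left(159 - 242\right) - 2452 = -83 - 2452 = -2535$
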